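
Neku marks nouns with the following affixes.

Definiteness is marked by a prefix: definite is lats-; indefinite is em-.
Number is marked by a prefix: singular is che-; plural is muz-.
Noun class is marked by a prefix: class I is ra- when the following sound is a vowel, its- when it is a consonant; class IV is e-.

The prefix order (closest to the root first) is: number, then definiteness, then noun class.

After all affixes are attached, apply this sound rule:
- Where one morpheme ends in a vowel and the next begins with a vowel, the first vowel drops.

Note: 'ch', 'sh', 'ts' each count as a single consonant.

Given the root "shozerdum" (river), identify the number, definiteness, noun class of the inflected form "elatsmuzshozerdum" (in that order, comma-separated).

Segment: e-lats-muz-shozerdum.
number: muz- → plural.
definiteness: lats- → definite.
noun class: e- → class IV.

plural, definite, class IV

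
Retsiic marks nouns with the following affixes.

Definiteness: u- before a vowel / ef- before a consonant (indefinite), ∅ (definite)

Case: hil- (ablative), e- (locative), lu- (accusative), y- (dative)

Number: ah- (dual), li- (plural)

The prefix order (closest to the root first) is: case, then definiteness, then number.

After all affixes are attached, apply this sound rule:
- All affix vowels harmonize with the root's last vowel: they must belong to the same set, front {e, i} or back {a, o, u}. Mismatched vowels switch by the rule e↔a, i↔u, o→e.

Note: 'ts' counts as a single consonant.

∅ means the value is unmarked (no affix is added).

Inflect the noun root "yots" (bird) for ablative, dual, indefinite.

Attach case ablative hil- → hilyots.
Attach definiteness indefinite ef- (before consonant 'h') → efhilyots.
Attach number dual ah- → ahefhilyots.
Apply vowel harmony: ahefhilyots → ahafhulyots.

ahafhulyots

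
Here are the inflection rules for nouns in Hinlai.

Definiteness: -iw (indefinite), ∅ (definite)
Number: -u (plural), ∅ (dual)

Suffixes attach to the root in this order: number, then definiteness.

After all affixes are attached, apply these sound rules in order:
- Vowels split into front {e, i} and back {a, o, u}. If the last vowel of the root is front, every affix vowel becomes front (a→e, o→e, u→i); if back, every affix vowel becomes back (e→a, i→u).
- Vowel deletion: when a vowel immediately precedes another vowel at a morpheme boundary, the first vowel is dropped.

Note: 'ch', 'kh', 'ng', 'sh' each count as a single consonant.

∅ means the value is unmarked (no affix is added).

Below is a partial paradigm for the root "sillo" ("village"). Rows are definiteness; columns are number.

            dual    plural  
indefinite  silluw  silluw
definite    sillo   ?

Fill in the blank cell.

sillu

Attach number plural -u → sillou.
definiteness = definite: zero marking, form stays sillou.
Vowel harmony: no change.
Apply vowel deletion: sillou → sillu.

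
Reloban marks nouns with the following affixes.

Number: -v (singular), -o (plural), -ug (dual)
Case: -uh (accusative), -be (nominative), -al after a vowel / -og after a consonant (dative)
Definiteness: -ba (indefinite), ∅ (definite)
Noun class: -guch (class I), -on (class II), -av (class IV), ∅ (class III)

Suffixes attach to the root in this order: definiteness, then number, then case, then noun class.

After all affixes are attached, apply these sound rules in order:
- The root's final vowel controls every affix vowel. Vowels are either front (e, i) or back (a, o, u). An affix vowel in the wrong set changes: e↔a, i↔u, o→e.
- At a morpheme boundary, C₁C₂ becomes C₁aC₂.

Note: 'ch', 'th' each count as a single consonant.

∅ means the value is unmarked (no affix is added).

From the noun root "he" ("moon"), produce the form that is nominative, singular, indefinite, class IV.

Attach definiteness indefinite -ba → heba.
Attach number singular -v → hebav.
Attach case nominative -be → hebavbe.
Attach noun class class IV -av → hebavbeav.
Apply vowel harmony: hebavbeav → hebevbeev.
Apply epenthesis: hebevbeev → hebevabeev.

hebevabeev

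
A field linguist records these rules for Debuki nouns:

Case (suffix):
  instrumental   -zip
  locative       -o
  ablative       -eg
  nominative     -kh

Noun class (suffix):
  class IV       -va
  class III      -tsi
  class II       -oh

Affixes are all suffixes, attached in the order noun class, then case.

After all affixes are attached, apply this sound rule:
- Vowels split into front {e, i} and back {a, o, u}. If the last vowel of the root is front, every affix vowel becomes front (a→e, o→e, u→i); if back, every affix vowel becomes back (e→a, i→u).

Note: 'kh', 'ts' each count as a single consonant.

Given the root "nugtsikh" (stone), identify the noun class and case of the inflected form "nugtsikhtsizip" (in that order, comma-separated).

Segment: nugtsikh-tsi-zip.
noun class: -tsi → class III.
case: -zip → instrumental.

class III, instrumental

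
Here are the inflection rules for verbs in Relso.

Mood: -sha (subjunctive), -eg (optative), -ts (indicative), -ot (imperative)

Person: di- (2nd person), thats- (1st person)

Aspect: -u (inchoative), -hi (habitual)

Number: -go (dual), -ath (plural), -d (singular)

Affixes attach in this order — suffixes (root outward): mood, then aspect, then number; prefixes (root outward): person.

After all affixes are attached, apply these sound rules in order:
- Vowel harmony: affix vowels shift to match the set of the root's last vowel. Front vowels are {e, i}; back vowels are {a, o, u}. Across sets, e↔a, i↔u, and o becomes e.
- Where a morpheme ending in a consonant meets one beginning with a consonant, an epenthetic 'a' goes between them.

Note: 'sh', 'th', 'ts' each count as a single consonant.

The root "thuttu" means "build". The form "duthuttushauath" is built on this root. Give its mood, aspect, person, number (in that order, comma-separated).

subjunctive, inchoative, 2nd person, plural

Segment: di-thuttu-sha-u-ath.
mood: -sha → subjunctive.
aspect: -u → inchoative.
person: di- → 2nd person.
number: -ath → plural.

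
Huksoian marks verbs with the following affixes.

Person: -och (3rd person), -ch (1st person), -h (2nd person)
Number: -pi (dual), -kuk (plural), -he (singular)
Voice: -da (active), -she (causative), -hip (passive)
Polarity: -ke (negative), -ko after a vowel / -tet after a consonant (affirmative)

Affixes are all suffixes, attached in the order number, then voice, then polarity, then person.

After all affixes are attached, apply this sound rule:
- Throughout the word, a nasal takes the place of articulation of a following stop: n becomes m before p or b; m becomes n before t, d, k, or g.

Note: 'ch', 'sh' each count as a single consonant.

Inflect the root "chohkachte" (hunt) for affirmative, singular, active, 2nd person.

Attach number singular -he → chohkachtehe.
Attach voice active -da → chohkachteheda.
Attach polarity affirmative -ko (after vowel 'a') → chohkachtehedako.
Attach person 2nd person -h → chohkachtehedakoh.
Nasal assimilation: no change.

chohkachtehedakoh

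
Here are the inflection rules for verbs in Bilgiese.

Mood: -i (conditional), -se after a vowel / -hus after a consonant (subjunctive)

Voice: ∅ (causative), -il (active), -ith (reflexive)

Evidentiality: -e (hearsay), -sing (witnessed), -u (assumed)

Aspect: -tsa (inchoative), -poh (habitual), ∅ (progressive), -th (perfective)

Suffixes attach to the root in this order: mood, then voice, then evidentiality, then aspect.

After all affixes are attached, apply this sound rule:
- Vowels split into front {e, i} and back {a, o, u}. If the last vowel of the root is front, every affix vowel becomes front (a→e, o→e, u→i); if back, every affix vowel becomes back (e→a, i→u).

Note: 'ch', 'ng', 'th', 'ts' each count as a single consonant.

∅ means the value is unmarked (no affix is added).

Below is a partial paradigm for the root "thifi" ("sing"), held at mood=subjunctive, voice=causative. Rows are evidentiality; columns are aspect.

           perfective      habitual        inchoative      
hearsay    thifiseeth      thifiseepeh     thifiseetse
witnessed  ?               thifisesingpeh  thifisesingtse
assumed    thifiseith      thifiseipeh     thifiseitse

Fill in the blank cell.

Attach mood subjunctive -se (after vowel 'i') → thifise.
voice = causative: zero marking, form stays thifise.
Attach evidentiality witnessed -sing → thifisesing.
Attach aspect perfective -th → thifisesingth.
Vowel harmony: no change.

thifisesingth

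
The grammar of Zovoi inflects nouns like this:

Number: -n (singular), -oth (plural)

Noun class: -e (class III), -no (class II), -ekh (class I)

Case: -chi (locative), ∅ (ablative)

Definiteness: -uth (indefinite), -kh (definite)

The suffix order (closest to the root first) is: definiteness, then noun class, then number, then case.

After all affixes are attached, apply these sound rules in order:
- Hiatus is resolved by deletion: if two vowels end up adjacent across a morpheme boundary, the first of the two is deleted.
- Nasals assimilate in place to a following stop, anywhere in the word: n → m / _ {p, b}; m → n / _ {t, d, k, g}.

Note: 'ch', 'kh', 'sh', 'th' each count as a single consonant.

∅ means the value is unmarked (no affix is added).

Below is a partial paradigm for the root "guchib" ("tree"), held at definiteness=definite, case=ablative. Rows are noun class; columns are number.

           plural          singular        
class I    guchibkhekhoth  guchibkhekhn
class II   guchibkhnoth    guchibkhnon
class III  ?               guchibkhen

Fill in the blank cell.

guchibkhoth

Attach definiteness definite -kh → guchibkh.
Attach noun class class III -e → guchibkhe.
Attach number plural -oth → guchibkheoth.
case = ablative: zero marking, form stays guchibkheoth.
Apply vowel deletion: guchibkheoth → guchibkhoth.
Nasal assimilation: no change.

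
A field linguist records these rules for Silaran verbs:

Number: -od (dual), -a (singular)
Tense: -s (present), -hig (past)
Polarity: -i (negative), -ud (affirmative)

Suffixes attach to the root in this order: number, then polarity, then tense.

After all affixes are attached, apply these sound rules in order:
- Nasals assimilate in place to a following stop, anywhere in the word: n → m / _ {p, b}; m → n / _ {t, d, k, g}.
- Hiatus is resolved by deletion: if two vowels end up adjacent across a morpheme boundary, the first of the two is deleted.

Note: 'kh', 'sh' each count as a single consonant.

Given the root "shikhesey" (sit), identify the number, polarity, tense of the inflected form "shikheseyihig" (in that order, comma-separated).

singular, negative, past

Segment: shikhesey-a-i-hig.
number: -a → singular.
polarity: -i → negative.
tense: -hig → past.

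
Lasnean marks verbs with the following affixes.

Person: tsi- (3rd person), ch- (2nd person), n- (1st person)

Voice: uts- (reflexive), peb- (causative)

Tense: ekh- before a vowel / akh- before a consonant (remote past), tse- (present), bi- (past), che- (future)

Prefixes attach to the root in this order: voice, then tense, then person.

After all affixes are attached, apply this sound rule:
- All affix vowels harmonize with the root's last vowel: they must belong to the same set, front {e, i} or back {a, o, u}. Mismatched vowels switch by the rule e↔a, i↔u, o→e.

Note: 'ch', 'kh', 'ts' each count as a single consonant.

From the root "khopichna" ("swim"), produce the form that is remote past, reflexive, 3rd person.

tsuakhutskhopichna

Attach voice reflexive uts- → utskhopichna.
Attach tense remote past ekh- (before vowel 'u') → ekhutskhopichna.
Attach person 3rd person tsi- → tsiekhutskhopichna.
Apply vowel harmony: tsiekhutskhopichna → tsuakhutskhopichna.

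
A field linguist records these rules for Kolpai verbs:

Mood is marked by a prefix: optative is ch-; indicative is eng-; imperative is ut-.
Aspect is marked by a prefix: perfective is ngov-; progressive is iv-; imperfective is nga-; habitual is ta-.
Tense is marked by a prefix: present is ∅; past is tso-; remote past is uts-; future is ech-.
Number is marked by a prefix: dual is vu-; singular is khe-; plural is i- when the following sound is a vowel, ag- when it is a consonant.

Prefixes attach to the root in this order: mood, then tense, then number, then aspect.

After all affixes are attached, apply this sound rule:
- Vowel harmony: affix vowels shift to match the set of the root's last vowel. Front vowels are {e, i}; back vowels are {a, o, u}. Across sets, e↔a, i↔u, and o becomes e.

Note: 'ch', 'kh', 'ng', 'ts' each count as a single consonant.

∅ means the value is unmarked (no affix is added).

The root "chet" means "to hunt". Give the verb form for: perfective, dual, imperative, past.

ngevvitseitchet

Attach mood imperative ut- → utchet.
Attach tense past tso- → tsoutchet.
Attach number dual vu- → vutsoutchet.
Attach aspect perfective ngov- → ngovvutsoutchet.
Apply vowel harmony: ngovvutsoutchet → ngevvitseitchet.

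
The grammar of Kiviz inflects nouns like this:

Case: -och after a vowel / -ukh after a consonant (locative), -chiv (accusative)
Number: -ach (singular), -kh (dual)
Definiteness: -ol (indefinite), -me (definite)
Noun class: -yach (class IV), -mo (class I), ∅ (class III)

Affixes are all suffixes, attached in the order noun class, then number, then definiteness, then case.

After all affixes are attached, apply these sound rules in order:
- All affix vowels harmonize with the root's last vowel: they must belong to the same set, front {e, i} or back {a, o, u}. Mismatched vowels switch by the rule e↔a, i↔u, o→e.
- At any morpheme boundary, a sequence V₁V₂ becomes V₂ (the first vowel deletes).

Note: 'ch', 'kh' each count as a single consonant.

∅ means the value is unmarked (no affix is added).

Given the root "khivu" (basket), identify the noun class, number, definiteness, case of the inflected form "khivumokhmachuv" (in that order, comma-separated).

Segment: khivu-mo-kh-me-chiv.
noun class: -mo → class I.
number: -kh → dual.
definiteness: -me → definite.
case: -chiv → accusative.

class I, dual, definite, accusative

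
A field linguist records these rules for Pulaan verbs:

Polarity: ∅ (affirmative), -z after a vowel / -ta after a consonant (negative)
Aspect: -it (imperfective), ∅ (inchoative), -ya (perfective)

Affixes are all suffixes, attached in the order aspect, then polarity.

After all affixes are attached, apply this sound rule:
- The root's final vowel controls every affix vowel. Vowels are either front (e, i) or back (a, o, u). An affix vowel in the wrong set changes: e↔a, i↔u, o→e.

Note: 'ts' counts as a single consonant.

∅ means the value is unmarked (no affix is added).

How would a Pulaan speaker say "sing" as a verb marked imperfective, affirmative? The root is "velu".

Attach aspect imperfective -it → veluit.
polarity = affirmative: zero marking, form stays veluit.
Apply vowel harmony: veluit → veluut.

veluut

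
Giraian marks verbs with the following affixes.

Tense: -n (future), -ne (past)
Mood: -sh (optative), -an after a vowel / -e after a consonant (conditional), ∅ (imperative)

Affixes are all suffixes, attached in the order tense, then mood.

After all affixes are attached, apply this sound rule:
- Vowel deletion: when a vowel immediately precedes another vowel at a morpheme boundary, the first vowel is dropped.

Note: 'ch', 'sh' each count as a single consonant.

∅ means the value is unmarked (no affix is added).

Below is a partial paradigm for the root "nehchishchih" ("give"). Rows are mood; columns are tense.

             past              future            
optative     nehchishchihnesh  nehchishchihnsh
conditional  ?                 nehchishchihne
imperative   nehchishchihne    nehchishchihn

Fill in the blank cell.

nehchishchihnan

Attach tense past -ne → nehchishchihne.
Attach mood conditional -an (after vowel 'e') → nehchishchihnean.
Apply vowel deletion: nehchishchihnean → nehchishchihnan.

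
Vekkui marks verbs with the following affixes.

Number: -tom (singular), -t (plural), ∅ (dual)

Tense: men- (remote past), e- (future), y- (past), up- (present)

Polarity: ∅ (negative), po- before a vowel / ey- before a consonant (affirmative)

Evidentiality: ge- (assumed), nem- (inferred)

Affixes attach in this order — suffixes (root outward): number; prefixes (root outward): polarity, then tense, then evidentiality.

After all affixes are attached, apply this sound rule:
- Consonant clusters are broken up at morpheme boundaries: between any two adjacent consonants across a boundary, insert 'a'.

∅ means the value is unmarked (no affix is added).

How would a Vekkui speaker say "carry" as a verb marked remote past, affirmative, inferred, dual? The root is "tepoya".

nemameneyatepoya

Attach polarity affirmative ey- (before consonant 't') → eytepoya.
number = dual: zero marking, form stays eytepoya.
Attach tense remote past men- → meneytepoya.
Attach evidentiality inferred nem- → nemmeneytepoya.
Apply epenthesis: nemmeneytepoya → nemameneyatepoya.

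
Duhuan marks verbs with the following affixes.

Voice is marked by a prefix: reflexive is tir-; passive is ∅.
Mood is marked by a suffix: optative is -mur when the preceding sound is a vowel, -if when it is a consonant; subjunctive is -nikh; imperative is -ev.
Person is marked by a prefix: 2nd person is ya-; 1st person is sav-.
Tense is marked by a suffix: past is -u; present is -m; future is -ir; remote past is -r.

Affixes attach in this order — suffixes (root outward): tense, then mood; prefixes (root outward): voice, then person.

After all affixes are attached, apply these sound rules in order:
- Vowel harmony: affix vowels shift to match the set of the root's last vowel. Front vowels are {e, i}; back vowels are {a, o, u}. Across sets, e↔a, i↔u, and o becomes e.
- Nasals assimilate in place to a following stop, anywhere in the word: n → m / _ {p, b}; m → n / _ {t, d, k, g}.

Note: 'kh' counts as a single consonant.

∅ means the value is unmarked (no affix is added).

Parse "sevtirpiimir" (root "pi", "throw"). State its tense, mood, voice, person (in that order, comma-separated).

Segment: sav-tir-pi-u-mur.
tense: -u → past.
mood: -mur/if → optative.
voice: tir- → reflexive.
person: sav- → 1st person.

past, optative, reflexive, 1st person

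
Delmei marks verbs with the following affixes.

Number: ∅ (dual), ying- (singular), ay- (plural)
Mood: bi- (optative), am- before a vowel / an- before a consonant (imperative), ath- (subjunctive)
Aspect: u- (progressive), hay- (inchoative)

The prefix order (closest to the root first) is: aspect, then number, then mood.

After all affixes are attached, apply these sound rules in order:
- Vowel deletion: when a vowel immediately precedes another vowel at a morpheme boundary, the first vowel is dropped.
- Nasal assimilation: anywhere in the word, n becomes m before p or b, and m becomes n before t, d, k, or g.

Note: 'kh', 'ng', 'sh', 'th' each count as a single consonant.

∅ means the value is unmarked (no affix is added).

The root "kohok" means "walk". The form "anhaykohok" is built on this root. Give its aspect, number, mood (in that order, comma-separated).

inchoative, dual, imperative

Segment: an-hay-kohok.
aspect: hay- → inchoative.
number: ∅ → dual.
mood: am/an- → imperative.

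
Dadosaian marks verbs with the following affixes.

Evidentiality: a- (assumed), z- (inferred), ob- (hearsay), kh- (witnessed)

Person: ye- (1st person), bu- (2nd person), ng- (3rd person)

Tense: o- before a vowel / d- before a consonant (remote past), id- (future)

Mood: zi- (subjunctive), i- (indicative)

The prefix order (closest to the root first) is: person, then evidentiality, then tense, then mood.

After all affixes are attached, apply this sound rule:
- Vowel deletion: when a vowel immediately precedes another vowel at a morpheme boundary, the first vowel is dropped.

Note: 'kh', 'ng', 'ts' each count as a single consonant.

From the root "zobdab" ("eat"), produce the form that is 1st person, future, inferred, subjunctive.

zidzyezobdab

Attach person 1st person ye- → yezobdab.
Attach evidentiality inferred z- → zyezobdab.
Attach tense future id- → idzyezobdab.
Attach mood subjunctive zi- → ziidzyezobdab.
Apply vowel deletion: ziidzyezobdab → zidzyezobdab.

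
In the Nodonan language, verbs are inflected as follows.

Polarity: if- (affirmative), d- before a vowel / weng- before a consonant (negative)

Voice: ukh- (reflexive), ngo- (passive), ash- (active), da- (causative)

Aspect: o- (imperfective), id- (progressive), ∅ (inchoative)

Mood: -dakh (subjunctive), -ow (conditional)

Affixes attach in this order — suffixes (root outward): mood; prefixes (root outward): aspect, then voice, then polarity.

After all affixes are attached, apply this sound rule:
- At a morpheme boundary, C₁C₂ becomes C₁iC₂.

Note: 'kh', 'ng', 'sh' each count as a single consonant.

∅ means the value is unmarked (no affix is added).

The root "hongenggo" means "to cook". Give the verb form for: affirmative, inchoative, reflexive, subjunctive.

ifukhihongenggodakh

aspect = inchoative: zero marking, form stays hongenggo.
Attach voice reflexive ukh- → ukhhongenggo.
Attach polarity affirmative if- → ifukhhongenggo.
Attach mood subjunctive -dakh → ifukhhongenggodakh.
Apply epenthesis: ifukhhongenggodakh → ifukhihongenggodakh.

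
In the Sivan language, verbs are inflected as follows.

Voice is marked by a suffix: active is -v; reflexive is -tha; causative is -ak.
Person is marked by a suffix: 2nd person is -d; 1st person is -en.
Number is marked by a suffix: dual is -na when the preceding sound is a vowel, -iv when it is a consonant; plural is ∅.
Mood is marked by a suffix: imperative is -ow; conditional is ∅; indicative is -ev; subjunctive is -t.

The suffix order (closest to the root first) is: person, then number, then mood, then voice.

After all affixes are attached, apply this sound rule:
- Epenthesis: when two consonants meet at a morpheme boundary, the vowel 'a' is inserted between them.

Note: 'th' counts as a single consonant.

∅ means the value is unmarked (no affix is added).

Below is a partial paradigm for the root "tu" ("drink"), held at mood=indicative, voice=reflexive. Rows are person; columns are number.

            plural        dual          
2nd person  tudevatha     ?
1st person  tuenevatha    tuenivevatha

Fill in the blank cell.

Attach person 2nd person -d → tud.
Attach number dual -iv (after consonant 'd') → tudiv.
Attach mood indicative -ev → tudivev.
Attach voice reflexive -tha → tudivevtha.
Apply epenthesis: tudivevtha → tudivevatha.

tudivevatha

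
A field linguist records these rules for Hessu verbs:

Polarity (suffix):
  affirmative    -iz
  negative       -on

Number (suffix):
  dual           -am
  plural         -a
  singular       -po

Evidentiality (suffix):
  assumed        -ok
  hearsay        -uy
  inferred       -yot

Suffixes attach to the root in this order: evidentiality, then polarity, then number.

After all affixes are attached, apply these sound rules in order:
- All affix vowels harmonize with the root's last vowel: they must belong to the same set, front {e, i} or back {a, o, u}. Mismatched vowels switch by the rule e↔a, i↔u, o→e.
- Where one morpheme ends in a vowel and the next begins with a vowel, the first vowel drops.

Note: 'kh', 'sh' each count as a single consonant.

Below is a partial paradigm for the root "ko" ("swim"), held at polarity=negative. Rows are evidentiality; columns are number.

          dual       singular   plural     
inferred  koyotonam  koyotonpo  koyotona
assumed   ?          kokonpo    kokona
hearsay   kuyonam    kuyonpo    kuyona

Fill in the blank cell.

kokonam

Attach evidentiality assumed -ok → kook.
Attach polarity negative -on → kookon.
Attach number dual -am → kookonam.
Vowel harmony: no change.
Apply vowel deletion: kookonam → kokonam.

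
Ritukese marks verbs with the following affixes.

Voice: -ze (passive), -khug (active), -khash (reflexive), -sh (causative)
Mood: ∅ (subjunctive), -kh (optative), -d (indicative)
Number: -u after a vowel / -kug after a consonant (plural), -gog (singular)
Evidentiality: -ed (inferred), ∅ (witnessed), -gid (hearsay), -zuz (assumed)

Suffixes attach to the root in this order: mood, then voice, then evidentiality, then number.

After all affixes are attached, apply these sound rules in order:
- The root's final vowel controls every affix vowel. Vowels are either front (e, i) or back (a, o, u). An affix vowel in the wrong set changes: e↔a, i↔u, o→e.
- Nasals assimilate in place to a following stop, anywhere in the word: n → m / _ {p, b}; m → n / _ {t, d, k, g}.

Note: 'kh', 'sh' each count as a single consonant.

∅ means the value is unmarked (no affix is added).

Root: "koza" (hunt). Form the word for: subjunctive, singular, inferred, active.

kozakhugadgog

mood = subjunctive: zero marking, form stays koza.
Attach voice active -khug → kozakhug.
Attach evidentiality inferred -ed → kozakhuged.
Attach number singular -gog → kozakhugedgog.
Apply vowel harmony: kozakhugedgog → kozakhugadgog.
Nasal assimilation: no change.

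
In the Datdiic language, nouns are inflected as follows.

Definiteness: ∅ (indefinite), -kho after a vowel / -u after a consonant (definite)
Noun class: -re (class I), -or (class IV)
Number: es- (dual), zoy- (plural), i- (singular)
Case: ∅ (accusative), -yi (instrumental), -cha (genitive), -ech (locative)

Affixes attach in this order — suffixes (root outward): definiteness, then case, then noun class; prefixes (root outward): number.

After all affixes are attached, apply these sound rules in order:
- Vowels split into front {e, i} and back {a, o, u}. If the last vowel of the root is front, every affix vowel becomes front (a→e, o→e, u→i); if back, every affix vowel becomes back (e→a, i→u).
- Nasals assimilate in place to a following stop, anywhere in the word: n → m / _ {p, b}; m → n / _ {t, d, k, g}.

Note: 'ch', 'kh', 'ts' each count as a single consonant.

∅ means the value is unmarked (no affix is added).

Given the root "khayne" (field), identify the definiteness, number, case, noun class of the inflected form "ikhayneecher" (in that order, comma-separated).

indefinite, singular, locative, class IV

Segment: i-khayne-ech-or.
definiteness: ∅ → indefinite.
number: i- → singular.
case: -ech → locative.
noun class: -or → class IV.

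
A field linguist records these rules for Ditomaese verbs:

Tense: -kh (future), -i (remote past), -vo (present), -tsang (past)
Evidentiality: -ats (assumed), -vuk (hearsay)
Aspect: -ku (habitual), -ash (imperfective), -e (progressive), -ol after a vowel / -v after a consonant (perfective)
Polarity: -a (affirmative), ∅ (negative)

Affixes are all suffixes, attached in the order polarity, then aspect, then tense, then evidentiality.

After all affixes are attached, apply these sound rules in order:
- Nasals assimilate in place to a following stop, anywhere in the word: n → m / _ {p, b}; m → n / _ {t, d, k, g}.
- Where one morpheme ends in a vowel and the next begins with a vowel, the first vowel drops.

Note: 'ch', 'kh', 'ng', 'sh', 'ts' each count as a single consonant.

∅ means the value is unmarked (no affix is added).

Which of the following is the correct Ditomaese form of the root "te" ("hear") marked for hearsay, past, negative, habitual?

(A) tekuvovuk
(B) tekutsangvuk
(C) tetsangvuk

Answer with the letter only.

polarity = negative: zero marking, form stays te.
Attach aspect habitual -ku → teku.
Attach tense past -tsang → tekutsang.
Attach evidentiality hearsay -vuk → tekutsangvuk.
Nasal assimilation: no change.
Vowel deletion: no change.
So the correct form is tekutsangvuk, option (B).
(C) tetsangvuk is wrong: it uses progressive instead of habitual for aspect.
(A) tekuvovuk is wrong: it uses present instead of past for tense.

B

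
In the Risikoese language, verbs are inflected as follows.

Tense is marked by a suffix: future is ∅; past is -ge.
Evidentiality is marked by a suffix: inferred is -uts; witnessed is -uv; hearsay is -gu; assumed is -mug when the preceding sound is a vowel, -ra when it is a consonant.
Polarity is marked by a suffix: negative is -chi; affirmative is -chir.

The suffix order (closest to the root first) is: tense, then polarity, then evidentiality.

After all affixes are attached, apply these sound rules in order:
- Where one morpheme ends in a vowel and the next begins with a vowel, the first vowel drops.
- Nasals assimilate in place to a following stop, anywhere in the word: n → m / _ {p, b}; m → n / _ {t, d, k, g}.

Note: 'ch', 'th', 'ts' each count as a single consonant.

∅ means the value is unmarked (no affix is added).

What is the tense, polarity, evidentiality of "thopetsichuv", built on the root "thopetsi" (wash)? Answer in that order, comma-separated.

Segment: thopetsi-chi-uv.
tense: ∅ → future.
polarity: -chi → negative.
evidentiality: -uv → witnessed.

future, negative, witnessed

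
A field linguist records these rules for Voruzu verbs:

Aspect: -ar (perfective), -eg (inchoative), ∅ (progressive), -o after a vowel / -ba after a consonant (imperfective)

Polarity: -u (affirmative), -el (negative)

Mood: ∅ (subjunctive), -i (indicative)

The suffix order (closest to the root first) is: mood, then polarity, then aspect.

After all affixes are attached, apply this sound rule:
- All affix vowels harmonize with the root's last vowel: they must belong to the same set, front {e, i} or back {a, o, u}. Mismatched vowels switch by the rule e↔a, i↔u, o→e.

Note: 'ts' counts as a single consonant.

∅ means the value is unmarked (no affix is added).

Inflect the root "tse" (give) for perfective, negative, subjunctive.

tseeler

mood = subjunctive: zero marking, form stays tse.
Attach polarity negative -el → tseel.
Attach aspect perfective -ar → tseelar.
Apply vowel harmony: tseelar → tseeler.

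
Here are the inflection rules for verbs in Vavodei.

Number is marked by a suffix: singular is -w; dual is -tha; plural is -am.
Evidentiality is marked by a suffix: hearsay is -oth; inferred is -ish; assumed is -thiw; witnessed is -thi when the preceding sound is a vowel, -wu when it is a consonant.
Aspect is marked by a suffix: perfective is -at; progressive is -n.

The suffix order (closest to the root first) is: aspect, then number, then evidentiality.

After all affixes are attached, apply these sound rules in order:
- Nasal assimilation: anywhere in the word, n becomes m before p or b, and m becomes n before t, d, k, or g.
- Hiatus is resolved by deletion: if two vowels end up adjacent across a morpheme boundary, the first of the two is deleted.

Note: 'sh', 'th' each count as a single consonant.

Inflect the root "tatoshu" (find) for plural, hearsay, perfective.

tatoshatamoth

Attach aspect perfective -at → tatoshuat.
Attach number plural -am → tatoshuatam.
Attach evidentiality hearsay -oth → tatoshuatamoth.
Nasal assimilation: no change.
Apply vowel deletion: tatoshuatamoth → tatoshatamoth.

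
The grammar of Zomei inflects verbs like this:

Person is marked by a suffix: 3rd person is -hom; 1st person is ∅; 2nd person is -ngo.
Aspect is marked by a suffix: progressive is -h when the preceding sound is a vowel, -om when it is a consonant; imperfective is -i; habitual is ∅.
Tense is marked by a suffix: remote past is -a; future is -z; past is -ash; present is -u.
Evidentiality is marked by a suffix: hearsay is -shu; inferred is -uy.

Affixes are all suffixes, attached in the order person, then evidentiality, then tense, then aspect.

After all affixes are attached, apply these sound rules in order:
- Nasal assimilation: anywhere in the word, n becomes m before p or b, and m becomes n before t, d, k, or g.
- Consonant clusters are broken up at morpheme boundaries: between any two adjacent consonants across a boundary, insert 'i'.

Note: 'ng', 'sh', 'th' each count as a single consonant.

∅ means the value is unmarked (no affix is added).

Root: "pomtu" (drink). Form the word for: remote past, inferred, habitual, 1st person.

person = 1st person: zero marking, form stays pomtu.
Attach evidentiality inferred -uy → pomtuuy.
Attach tense remote past -a → pomtuuya.
aspect = habitual: zero marking, form stays pomtuuya.
Apply nasal assimilation: pomtuuya → pontuuya.
Epenthesis: no change.

pontuuya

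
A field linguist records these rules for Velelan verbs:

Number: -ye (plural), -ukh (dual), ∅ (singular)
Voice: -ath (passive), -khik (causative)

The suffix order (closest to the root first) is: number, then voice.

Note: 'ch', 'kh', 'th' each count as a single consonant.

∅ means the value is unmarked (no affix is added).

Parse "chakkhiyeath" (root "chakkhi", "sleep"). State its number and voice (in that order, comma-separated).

plural, passive

Segment: chakkhi-ye-ath.
number: -ye → plural.
voice: -ath → passive.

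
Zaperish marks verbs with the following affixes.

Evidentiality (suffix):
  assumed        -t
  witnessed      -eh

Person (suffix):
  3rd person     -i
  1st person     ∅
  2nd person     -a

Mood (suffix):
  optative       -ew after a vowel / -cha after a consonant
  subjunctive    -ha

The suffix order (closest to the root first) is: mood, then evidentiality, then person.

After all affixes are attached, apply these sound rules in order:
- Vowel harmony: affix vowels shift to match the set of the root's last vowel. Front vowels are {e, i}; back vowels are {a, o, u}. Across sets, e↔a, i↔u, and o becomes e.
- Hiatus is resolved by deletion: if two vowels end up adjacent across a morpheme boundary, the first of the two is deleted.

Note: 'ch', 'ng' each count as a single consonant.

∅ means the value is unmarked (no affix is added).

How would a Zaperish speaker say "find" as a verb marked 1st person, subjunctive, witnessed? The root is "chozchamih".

Attach mood subjunctive -ha → chozchamihha.
Attach evidentiality witnessed -eh → chozchamihhaeh.
person = 1st person: zero marking, form stays chozchamihhaeh.
Apply vowel harmony: chozchamihhaeh → chozchamihheeh.
Apply vowel deletion: chozchamihheeh → chozchamihheh.

chozchamihheh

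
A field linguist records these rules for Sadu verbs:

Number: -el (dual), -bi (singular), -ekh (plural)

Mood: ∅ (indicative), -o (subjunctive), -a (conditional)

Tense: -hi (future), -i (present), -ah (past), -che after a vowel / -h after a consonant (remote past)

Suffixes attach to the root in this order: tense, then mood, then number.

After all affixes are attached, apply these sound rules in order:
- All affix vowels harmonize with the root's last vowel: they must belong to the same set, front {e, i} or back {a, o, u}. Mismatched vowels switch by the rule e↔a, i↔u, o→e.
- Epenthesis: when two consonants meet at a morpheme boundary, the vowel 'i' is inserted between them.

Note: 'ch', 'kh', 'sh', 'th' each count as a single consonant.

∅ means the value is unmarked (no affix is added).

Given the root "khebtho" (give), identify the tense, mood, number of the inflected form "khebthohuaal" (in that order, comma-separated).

Segment: khebtho-hi-a-el.
tense: -hi → future.
mood: -a → conditional.
number: -el → dual.

future, conditional, dual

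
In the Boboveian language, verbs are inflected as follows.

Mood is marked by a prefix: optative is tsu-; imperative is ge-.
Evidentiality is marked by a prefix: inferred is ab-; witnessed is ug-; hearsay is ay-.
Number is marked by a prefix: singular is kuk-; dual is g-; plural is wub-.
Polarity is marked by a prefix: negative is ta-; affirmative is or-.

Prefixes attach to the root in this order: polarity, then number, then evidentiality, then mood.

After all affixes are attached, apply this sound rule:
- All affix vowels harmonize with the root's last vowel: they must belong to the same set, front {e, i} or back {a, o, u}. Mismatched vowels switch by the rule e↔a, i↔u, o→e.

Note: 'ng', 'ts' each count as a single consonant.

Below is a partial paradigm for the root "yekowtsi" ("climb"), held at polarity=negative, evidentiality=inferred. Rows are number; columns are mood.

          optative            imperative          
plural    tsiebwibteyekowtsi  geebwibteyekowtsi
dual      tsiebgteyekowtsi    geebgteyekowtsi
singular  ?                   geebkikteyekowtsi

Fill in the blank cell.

tsiebkikteyekowtsi

Attach polarity negative ta- → tayekowtsi.
Attach number singular kuk- → kuktayekowtsi.
Attach evidentiality inferred ab- → abkuktayekowtsi.
Attach mood optative tsu- → tsuabkuktayekowtsi.
Apply vowel harmony: tsuabkuktayekowtsi → tsiebkikteyekowtsi.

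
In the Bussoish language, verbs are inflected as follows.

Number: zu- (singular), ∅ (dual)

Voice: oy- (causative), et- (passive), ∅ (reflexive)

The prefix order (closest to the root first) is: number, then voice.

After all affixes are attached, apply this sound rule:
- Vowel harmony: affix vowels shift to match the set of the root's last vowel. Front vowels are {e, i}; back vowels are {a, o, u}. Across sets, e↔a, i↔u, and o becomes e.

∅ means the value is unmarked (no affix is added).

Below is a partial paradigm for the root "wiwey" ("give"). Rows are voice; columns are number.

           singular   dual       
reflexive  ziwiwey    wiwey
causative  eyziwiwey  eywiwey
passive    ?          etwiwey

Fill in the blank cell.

etziwiwey

Attach number singular zu- → zuwiwey.
Attach voice passive et- → etzuwiwey.
Apply vowel harmony: etzuwiwey → etziwiwey.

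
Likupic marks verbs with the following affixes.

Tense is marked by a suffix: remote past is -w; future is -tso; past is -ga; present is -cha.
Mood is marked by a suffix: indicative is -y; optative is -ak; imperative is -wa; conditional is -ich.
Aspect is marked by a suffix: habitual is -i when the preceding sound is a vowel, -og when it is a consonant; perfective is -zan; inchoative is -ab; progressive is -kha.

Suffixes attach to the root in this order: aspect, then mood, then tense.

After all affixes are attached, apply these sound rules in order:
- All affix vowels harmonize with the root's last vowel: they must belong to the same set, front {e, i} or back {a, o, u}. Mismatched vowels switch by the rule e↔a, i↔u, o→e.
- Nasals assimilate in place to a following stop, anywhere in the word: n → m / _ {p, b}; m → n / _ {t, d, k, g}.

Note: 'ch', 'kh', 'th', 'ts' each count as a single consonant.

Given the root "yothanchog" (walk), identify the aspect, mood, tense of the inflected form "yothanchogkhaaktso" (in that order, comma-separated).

progressive, optative, future

Segment: yothanchog-kha-ak-tso.
aspect: -kha → progressive.
mood: -ak → optative.
tense: -tso → future.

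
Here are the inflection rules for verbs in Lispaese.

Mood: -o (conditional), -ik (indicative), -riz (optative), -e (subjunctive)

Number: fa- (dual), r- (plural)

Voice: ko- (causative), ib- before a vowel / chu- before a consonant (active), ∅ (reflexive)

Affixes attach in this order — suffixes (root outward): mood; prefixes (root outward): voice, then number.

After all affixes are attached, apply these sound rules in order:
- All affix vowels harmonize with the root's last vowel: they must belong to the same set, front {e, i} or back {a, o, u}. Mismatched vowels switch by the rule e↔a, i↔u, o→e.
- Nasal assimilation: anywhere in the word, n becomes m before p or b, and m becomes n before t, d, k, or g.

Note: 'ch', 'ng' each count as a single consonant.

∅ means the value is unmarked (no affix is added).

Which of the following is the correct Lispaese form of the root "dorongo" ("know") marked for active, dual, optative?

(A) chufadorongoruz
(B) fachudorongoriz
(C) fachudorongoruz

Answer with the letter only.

C

Attach voice active chu- (before consonant 'd') → chudorongo.
Attach number dual fa- → fachudorongo.
Attach mood optative -riz → fachudorongoriz.
Apply vowel harmony: fachudorongoriz → fachudorongoruz.
Nasal assimilation: no change.
So the correct form is fachudorongoruz, option (C).
(B) fachudorongoriz is wrong: it fails to apply the sound rule(s).
(A) chufadorongoruz is wrong: it has the affixes in the wrong order.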